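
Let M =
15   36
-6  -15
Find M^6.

tr M = 0 and det M = -9, so the characteristic polynomial is λ² − (0)λ + (-9) with roots -3 and 3.
Eigenvectors give P = [[-2, -3], [1, 1]] with P⁻¹ = [[1, 3], [-1, -2]], and M = P·diag(-3, 3)·P⁻¹.
Then M^6 = P·diag(729, 729)·P⁻¹ = [[-1458, -2187], [729, 729]] · [[1, 3], [-1, -2]] = [[729, 0], [0, 729]].

[[729, 0], [0, 729]]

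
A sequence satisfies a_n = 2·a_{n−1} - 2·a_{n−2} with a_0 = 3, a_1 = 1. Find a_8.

48

With companion matrix M = [[2, -2], [1, 0]], [a_n, a_{n−1}]ᵀ = M·[a_{n−1}, a_{n−2}]ᵀ, so [a_8, a_7]ᵀ = M^7·[a_1, a_0]ᵀ.
M^7 = [[0, 16], [-8, 16]], giving [a_8, a_7]ᵀ = [[48], [40]].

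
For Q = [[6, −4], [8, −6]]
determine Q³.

tr Q = 0 and det Q = −4, so the characteristic polynomial is λ² − (0)λ + (−4) with roots −2 and 2.
Eigenvectors give P = [[−1, 1], [−2, 1]] with P⁻¹ = [[1, −1], [2, −1]], and Q = P·diag(−2, 2)·P⁻¹.
Then Q³ = P·diag(−8, 8)·P⁻¹ = [[8, 8], [16, 8]] · [[1, −1], [2, −1]] = [[24, −16], [32, −24]].

[[24, −16], [32, −24]]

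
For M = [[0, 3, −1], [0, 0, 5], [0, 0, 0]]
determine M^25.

M is strictly triangular, hence nilpotent: M^3 = 0, so M^25 = 0.

[[0, 0, 0], [0, 0, 0], [0, 0, 0]]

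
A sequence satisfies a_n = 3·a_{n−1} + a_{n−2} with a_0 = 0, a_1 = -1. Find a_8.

With companion matrix C = [[3, 1], [1, 0]], [a_n, a_{n−1}]ᵀ = C·[a_{n−1}, a_{n−2}]ᵀ, so [a_8, a_7]ᵀ = C⁷·[a_1, a_0]ᵀ.
C⁷ = [[3927, 1189], [1189, 360]], giving [a_8, a_7]ᵀ = [[-3927], [-1189]].

-3927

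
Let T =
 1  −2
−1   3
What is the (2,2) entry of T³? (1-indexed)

T² = [[3, −8], [−4, 11]]
T³ = [[11, −30], [−15, 41]]

41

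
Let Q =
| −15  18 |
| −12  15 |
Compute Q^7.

[[−10935, 13122], [−8748, 10935]]

tr Q = 0 and det Q = −9, so the characteristic polynomial is λ² − (0)λ + (−9) with roots −3 and 3.
Eigenvectors give P = [[3, 1], [2, 1]] with P⁻¹ = [[1, −1], [−2, 3]], and Q = P·diag(−3, 3)·P⁻¹.
Then Q^7 = P·diag(−2187, 2187)·P⁻¹ = [[−6561, 2187], [−4374, 2187]] · [[1, −1], [−2, 3]] = [[−10935, 13122], [−8748, 10935]].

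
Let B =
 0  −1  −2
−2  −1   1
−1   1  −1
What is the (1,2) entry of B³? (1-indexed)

B² = [[4, −1, 1], [1, 4, 2], [−1, −1, 4]]
B³ = [[1, −2, −10], [−10, −3, 0], [−2, 6, −3]]

−2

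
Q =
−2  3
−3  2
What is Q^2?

[[−5, 0], [0, −5]]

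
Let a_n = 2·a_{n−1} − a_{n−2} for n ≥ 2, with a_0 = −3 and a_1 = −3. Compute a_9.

−3

With companion matrix Q = [[2, −1], [1, 0]], [a_n, a_{n−1}]ᵀ = Q·[a_{n−1}, a_{n−2}]ᵀ, so [a_9, a_8]ᵀ = Q^8·[a_1, a_0]ᵀ.
Q^8 = [[9, −8], [8, −7]], giving [a_9, a_8]ᵀ = [[−3], [−3]].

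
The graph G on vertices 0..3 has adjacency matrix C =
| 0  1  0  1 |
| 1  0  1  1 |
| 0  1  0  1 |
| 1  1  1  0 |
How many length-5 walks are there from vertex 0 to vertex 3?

The number of length-5 walks from vertex 0 to vertex 3 is entry (0,3) of C⁵, where C is the adjacency matrix.
C² = [[2, 1, 2, 1], [1, 3, 1, 2], [2, 1, 2, 1], [1, 2, 1, 3]]
C³ = [[2, 5, 2, 5], [5, 4, 5, 5], [2, 5, 2, 5], [5, 5, 5, 4]]
C⁴ = [[10, 9, 10, 9], [9, 15, 9, 14], [10, 9, 10, 9], [9, 14, 9, 15]]
C⁵ = [[18, 29, 18, 29], [29, 32, 29, 33], [18, 29, 18, 29], [29, 33, 29, 32]]

29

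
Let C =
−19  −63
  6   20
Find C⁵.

[[−199, −693], [66, 230]]

tr C = 1 and det C = −2, so the characteristic polynomial is λ² − (1)λ + (−2) with roots 2 and −1.
Eigenvectors give P = [[−3, 7], [1, −2]] with P⁻¹ = [[2, 7], [1, 3]], and C = P·diag(2, −1)·P⁻¹.
Then C⁵ = P·diag(32, −1)·P⁻¹ = [[−96, −7], [32, 2]] · [[2, 7], [1, 3]] = [[−199, −693], [66, 230]].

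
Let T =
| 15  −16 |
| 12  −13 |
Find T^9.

tr T = 2 and det T = −3, so the characteristic polynomial is λ² − (2)λ + (−3) with roots 3 and −1.
Eigenvectors give P = [[−4, 1], [−3, 1]] with P⁻¹ = [[−1, 1], [−3, 4]], and T = P·diag(3, −1)·P⁻¹.
Then T^9 = P·diag(19683, −1)·P⁻¹ = [[−78732, −1], [−59049, −1]] · [[−1, 1], [−3, 4]] = [[78735, −78736], [59052, −59053]].

[[78735, −78736], [59052, −59053]]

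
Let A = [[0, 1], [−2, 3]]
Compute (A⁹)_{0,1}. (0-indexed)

511

tr A = 3 and det A = 2, so the characteristic polynomial is λ² − (3)λ + (2) with roots 1 and 2.
Eigenvectors give P = [[1, −1], [1, −2]] with P⁻¹ = [[2, −1], [1, −1]], and A = P·diag(1, 2)·P⁻¹.
Then A⁹ = P·diag(1, 512)·P⁻¹ = [[1, −512], [1, −1024]] · [[2, −1], [1, −1]] = [[−510, 511], [−1022, 1023]].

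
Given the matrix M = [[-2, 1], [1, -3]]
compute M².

[[5, -5], [-5, 10]]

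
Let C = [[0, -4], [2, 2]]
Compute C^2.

[[-8, -8], [4, -4]]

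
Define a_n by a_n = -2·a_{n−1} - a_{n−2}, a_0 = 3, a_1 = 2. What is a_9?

42

With companion matrix B = [[-2, -1], [1, 0]], [a_n, a_{n−1}]ᵀ = B·[a_{n−1}, a_{n−2}]ᵀ, so [a_9, a_8]ᵀ = B^8·[a_1, a_0]ᵀ.
B^8 = [[9, 8], [-8, -7]], giving [a_9, a_8]ᵀ = [[42], [-37]].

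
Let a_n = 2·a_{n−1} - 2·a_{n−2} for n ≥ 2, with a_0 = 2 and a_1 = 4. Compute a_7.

0

With companion matrix A = [[2, -2], [1, 0]], [a_n, a_{n−1}]ᵀ = A·[a_{n−1}, a_{n−2}]ᵀ, so [a_7, a_6]ᵀ = A^6·[a_1, a_0]ᵀ.
A^6 = [[-8, 16], [-8, 8]], giving [a_7, a_6]ᵀ = [[0], [-16]].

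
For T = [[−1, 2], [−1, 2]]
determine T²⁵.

[[−1, 2], [−1, 2]]

T² = T (a projection; rank 1, trace 1), so T²⁵ = T.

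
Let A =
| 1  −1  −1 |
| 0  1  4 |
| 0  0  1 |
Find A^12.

[[1, −12, −276], [0, 1, 48], [0, 0, 1]]

A = I + N where N = [[0, −1, −1], [0, 0, 4], [0, 0, 0]] is strictly upper-triangular, so N^3 = 0.
(I + N)^12 = I + 12·N + 66·N^2 = [[1, −12, −276], [0, 1, 48], [0, 0, 1]].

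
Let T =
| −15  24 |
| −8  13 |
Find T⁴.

tr T = −2 and det T = −3, so the characteristic polynomial is λ² − (−2)λ + (−3) with roots −3 and 1.
Eigenvectors give P = [[2, 3], [1, 2]] with P⁻¹ = [[2, −3], [−1, 2]], and T = P·diag(−3, 1)·P⁻¹.
Then T⁴ = P·diag(81, 1)·P⁻¹ = [[162, 3], [81, 2]] · [[2, −3], [−1, 2]] = [[321, −480], [160, −239]].

[[321, −480], [160, −239]]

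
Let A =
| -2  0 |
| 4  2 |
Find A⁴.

tr A = 0 and det A = -4, so the characteristic polynomial is λ² − (0)λ + (-4) with roots -2 and 2.
Eigenvectors give P = [[-1, 0], [1, 1]] with P⁻¹ = [[-1, 0], [1, 1]], and A = P·diag(-2, 2)·P⁻¹.
Then A⁴ = P·diag(16, 16)·P⁻¹ = [[-16, 0], [16, 16]] · [[-1, 0], [1, 1]] = [[16, 0], [0, 16]].

[[16, 0], [0, 16]]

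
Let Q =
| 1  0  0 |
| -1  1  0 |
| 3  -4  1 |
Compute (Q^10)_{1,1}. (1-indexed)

Q = I + N where N = [[0, 0, 0], [-1, 0, 0], [3, -4, 0]] is strictly lower-triangular, so N^3 = 0.
(I + N)^10 = I + 10·N + 45·N^2 = [[1, 0, 0], [-10, 1, 0], [210, -40, 1]].

1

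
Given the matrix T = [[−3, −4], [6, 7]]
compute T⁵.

[[−483, −484], [726, 727]]

tr T = 4 and det T = 3, so the characteristic polynomial is λ² − (4)λ + (3) with roots 3 and 1.
Eigenvectors give P = [[−2, 1], [3, −1]] with P⁻¹ = [[1, 1], [3, 2]], and T = P·diag(3, 1)·P⁻¹.
Then T⁵ = P·diag(243, 1)·P⁻¹ = [[−486, 1], [729, −1]] · [[1, 1], [3, 2]] = [[−483, −484], [726, 727]].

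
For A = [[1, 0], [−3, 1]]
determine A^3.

A = I + N where N = [[0, 0], [−3, 0]] is strictly lower-triangular, so N^2 = 0.
(I + N)^3 = I + 3·N = [[1, 0], [−9, 1]].

[[1, 0], [−9, 1]]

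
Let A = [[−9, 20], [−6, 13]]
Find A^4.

tr A = 4 and det A = 3, so the characteristic polynomial is λ² − (4)λ + (3) with roots 1 and 3.
Eigenvectors give P = [[−2, 5], [−1, 3]] with P⁻¹ = [[−3, 5], [−1, 2]], and A = P·diag(1, 3)·P⁻¹.
Then A^4 = P·diag(1, 81)·P⁻¹ = [[−2, 405], [−1, 243]] · [[−3, 5], [−1, 2]] = [[−399, 800], [−240, 481]].

[[−399, 800], [−240, 481]]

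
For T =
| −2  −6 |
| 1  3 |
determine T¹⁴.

[[−2, −6], [1, 3]]

T² = T (a projection; rank 1, trace 1), so T¹⁴ = T.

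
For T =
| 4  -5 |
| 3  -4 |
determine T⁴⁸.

[[1, 0], [0, 1]]

T² = I (check: tr T = 0 and det T = -1), so T⁴⁸ = I since 48 is even.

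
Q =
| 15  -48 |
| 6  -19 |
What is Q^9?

tr Q = -4 and det Q = 3, so the characteristic polynomial is λ² − (-4)λ + (3) with roots -3 and -1.
Eigenvectors give P = [[-8, 3], [-3, 1]] with P⁻¹ = [[1, -3], [3, -8]], and Q = P·diag(-3, -1)·P⁻¹.
Then Q^9 = P·diag(-19683, -1)·P⁻¹ = [[157464, -3], [59049, -1]] · [[1, -3], [3, -8]] = [[157455, -472368], [59046, -177139]].

[[157455, -472368], [59046, -177139]]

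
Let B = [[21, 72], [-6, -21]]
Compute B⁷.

[[15309, 52488], [-4374, -15309]]

tr B = 0 and det B = -9, so the characteristic polynomial is λ² − (0)λ + (-9) with roots -3 and 3.
Eigenvectors give P = [[3, 4], [-1, -1]] with P⁻¹ = [[-1, -4], [1, 3]], and B = P·diag(-3, 3)·P⁻¹.
Then B⁷ = P·diag(-2187, 2187)·P⁻¹ = [[-6561, 8748], [2187, -2187]] · [[-1, -4], [1, 3]] = [[15309, 52488], [-4374, -15309]].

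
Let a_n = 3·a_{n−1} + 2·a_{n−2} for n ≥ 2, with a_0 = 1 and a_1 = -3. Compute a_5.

With companion matrix T = [[3, 2], [1, 0]], [a_n, a_{n−1}]ᵀ = T·[a_{n−1}, a_{n−2}]ᵀ, so [a_5, a_4]ᵀ = T^4·[a_1, a_0]ᵀ.
T^4 = [[139, 78], [39, 22]], giving [a_5, a_4]ᵀ = [[-339], [-95]].

-339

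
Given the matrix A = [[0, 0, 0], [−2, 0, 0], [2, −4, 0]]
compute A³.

A is strictly triangular, hence nilpotent: A³ = 0, so A³ = 0.

[[0, 0, 0], [0, 0, 0], [0, 0, 0]]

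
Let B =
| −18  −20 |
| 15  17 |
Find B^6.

tr B = −1 and det B = −6, so the characteristic polynomial is λ² − (−1)λ + (−6) with roots −3 and 2.
Eigenvectors give P = [[−4, 1], [3, −1]] with P⁻¹ = [[−1, −1], [−3, −4]], and B = P·diag(−3, 2)·P⁻¹.
Then B^6 = P·diag(729, 64)·P⁻¹ = [[−2916, 64], [2187, −64]] · [[−1, −1], [−3, −4]] = [[2724, 2660], [−1995, −1931]].

[[2724, 2660], [−1995, −1931]]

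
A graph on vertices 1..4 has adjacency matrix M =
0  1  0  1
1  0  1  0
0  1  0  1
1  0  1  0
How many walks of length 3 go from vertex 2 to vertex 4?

0

The number of length-3 walks from vertex 2 to vertex 4 is entry (2,4) of M³, where M is the adjacency matrix.
M² = [[2, 0, 2, 0], [0, 2, 0, 2], [2, 0, 2, 0], [0, 2, 0, 2]]
M³ = [[0, 4, 0, 4], [4, 0, 4, 0], [0, 4, 0, 4], [4, 0, 4, 0]]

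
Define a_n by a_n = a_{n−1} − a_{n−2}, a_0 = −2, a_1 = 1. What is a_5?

With companion matrix M = [[1, −1], [1, 0]], [a_n, a_{n−1}]ᵀ = M·[a_{n−1}, a_{n−2}]ᵀ, so [a_5, a_4]ᵀ = M⁴·[a_1, a_0]ᵀ.
M⁴ = [[−1, 1], [−1, 0]], giving [a_5, a_4]ᵀ = [[−3], [−1]].

−3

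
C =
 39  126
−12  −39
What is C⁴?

[[81, 0], [0, 81]]

tr C = 0 and det C = −9, so the characteristic polynomial is λ² − (0)λ + (−9) with roots −3 and 3.
Eigenvectors give P = [[−3, 7], [1, −2]] with P⁻¹ = [[2, 7], [1, 3]], and C = P·diag(−3, 3)·P⁻¹.
Then C⁴ = P·diag(81, 81)·P⁻¹ = [[−243, 567], [81, −162]] · [[2, 7], [1, 3]] = [[81, 0], [0, 81]].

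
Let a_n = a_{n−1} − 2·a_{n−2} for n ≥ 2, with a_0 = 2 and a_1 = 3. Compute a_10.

35

With companion matrix C = [[1, −2], [1, 0]], [a_n, a_{n−1}]ᵀ = C·[a_{n−1}, a_{n−2}]ᵀ, so [a_10, a_9]ᵀ = C^9·[a_1, a_0]ᵀ.
C^9 = [[−11, 34], [−17, 6]], giving [a_10, a_9]ᵀ = [[35], [−39]].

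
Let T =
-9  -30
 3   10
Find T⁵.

T² = T (a projection; rank 1, trace 1), so T⁵ = T.

[[-9, -30], [3, 10]]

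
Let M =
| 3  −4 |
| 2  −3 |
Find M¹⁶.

[[1, 0], [0, 1]]

M² = I (check: tr M = 0 and det M = −1), so M¹⁶ = I since 16 is even.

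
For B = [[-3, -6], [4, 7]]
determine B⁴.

tr B = 4 and det B = 3, so the characteristic polynomial is λ² − (4)λ + (3) with roots 1 and 3.
Eigenvectors give P = [[-3, 1], [2, -1]] with P⁻¹ = [[-1, -1], [-2, -3]], and B = P·diag(1, 3)·P⁻¹.
Then B⁴ = P·diag(1, 81)·P⁻¹ = [[-3, 81], [2, -81]] · [[-1, -1], [-2, -3]] = [[-159, -240], [160, 241]].

[[-159, -240], [160, 241]]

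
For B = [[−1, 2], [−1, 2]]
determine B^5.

[[−1, 2], [−1, 2]]

B² = B (a projection; rank 1, trace 1), so B^5 = B.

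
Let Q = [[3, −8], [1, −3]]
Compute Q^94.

Q² = I (check: tr Q = 0 and det Q = −1), so Q^94 = I since 94 is even.

[[1, 0], [0, 1]]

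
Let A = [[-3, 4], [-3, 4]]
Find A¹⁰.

[[-3, 4], [-3, 4]]

A² = A (a projection; rank 1, trace 1), so A¹⁰ = A.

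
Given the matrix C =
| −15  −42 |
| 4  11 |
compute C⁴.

[[561, 1680], [−160, −479]]

tr C = −4 and det C = 3, so the characteristic polynomial is λ² − (−4)λ + (3) with roots −3 and −1.
Eigenvectors give P = [[7, −3], [−2, 1]] with P⁻¹ = [[1, 3], [2, 7]], and C = P·diag(−3, −1)·P⁻¹.
Then C⁴ = P·diag(81, 1)·P⁻¹ = [[567, −3], [−162, 1]] · [[1, 3], [2, 7]] = [[561, 1680], [−160, −479]].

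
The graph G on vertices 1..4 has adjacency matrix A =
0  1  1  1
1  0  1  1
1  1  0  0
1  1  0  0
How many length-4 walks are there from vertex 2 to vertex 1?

The number of length-4 walks from vertex 2 to vertex 1 is entry (2,1) of A⁴, where A is the adjacency matrix.
A² = [[3, 2, 1, 1], [2, 3, 1, 1], [1, 1, 2, 2], [1, 1, 2, 2]]
A³ = [[4, 5, 5, 5], [5, 4, 5, 5], [5, 5, 2, 2], [5, 5, 2, 2]]
A⁴ = [[15, 14, 9, 9], [14, 15, 9, 9], [9, 9, 10, 10], [9, 9, 10, 10]]

14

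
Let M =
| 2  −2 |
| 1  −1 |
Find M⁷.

[[2, −2], [1, −1]]

M² = M (a projection; rank 1, trace 1), so M⁷ = M.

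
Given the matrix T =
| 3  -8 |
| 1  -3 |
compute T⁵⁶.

[[1, 0], [0, 1]]

T² = I (check: tr T = 0 and det T = -1), so T⁵⁶ = I since 56 is even.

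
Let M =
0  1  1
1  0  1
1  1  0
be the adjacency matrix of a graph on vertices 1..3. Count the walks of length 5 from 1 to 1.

The number of length-5 walks from vertex 1 to vertex 1 is entry (1,1) of M⁵, where M is the adjacency matrix.
M² = [[2, 1, 1], [1, 2, 1], [1, 1, 2]]
M³ = [[2, 3, 3], [3, 2, 3], [3, 3, 2]]
M⁴ = [[6, 5, 5], [5, 6, 5], [5, 5, 6]]
M⁵ = [[10, 11, 11], [11, 10, 11], [11, 11, 10]]

10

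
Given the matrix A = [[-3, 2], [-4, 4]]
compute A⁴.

A² = [[1, 2], [-4, 8]]
A³ = [[-11, 10], [-20, 24]]
A⁴ = [[-7, 18], [-36, 56]]

[[-7, 18], [-36, 56]]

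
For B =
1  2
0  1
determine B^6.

[[1, 12], [0, 1]]

B = I + N where N = [[0, 2], [0, 0]] is strictly upper-triangular, so N^2 = 0.
(I + N)^6 = I + 6·N = [[1, 12], [0, 1]].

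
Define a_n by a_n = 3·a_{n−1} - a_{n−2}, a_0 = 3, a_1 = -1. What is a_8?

-2118

With companion matrix C = [[3, -1], [1, 0]], [a_n, a_{n−1}]ᵀ = C·[a_{n−1}, a_{n−2}]ᵀ, so [a_8, a_7]ᵀ = C⁷·[a_1, a_0]ᵀ.
C⁷ = [[987, -377], [377, -144]], giving [a_8, a_7]ᵀ = [[-2118], [-809]].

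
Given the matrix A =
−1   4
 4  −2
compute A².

[[17, −12], [−12, 20]]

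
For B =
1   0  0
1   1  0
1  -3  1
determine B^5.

[[1, 0, 0], [5, 1, 0], [-25, -15, 1]]

B = I + N where N = [[0, 0, 0], [1, 0, 0], [1, -3, 0]] is strictly lower-triangular, so N^3 = 0.
(I + N)^5 = I + 5·N + 10·N^2 = [[1, 0, 0], [5, 1, 0], [-25, -15, 1]].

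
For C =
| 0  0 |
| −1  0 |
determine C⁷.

[[0, 0], [0, 0]]

C is strictly triangular, hence nilpotent: C² = 0, so C⁷ = 0.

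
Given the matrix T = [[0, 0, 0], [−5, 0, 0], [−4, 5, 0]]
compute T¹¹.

T is strictly triangular, hence nilpotent: T³ = 0, so T¹¹ = 0.

[[0, 0, 0], [0, 0, 0], [0, 0, 0]]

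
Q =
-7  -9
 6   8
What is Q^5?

tr Q = 1 and det Q = -2, so the characteristic polynomial is λ² − (1)λ + (-2) with roots 2 and -1.
Eigenvectors give P = [[-1, 3], [1, -2]] with P⁻¹ = [[2, 3], [1, 1]], and Q = P·diag(2, -1)·P⁻¹.
Then Q^5 = P·diag(32, -1)·P⁻¹ = [[-32, -3], [32, 2]] · [[2, 3], [1, 1]] = [[-67, -99], [66, 98]].

[[-67, -99], [66, 98]]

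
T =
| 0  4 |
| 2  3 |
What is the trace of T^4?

497

T^2 = [[8, 12], [6, 17]]
T^3 = [[24, 68], [34, 75]]
T^4 = [[136, 300], [150, 361]]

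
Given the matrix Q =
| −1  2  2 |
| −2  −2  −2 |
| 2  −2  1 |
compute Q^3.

[[11, 30, 18], [−14, 0, −6], [2, −22, 5]]

Q^2 = [[1, −10, −4], [2, 4, −2], [4, 6, 9]]
Q^3 = [[11, 30, 18], [−14, 0, −6], [2, −22, 5]]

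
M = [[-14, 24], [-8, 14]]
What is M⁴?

tr M = 0 and det M = -4, so the characteristic polynomial is λ² − (0)λ + (-4) with roots 2 and -2.
Eigenvectors give P = [[3, 2], [2, 1]] with P⁻¹ = [[-1, 2], [2, -3]], and M = P·diag(2, -2)·P⁻¹.
Then M⁴ = P·diag(16, 16)·P⁻¹ = [[48, 32], [32, 16]] · [[-1, 2], [2, -3]] = [[16, 0], [0, 16]].

[[16, 0], [0, 16]]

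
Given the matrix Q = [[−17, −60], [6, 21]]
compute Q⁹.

tr Q = 4 and det Q = 3, so the characteristic polynomial is λ² − (4)λ + (3) with roots 1 and 3.
Eigenvectors give P = [[10, 3], [−3, −1]] with P⁻¹ = [[1, 3], [−3, −10]], and Q = P·diag(1, 3)·P⁻¹.
Then Q⁹ = P·diag(1, 19683)·P⁻¹ = [[10, 59049], [−3, −19683]] · [[1, 3], [−3, −10]] = [[−177137, −590460], [59046, 196821]].

[[−177137, −590460], [59046, 196821]]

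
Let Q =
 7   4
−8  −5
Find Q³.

[[55, 28], [−56, −29]]

tr Q = 2 and det Q = −3, so the characteristic polynomial is λ² − (2)λ + (−3) with roots 3 and −1.
Eigenvectors give P = [[1, 1], [−1, −2]] with P⁻¹ = [[2, 1], [−1, −1]], and Q = P·diag(3, −1)·P⁻¹.
Then Q³ = P·diag(27, −1)·P⁻¹ = [[27, −1], [−27, 2]] · [[2, 1], [−1, −1]] = [[55, 28], [−56, −29]].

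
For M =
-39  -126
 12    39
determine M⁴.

tr M = 0 and det M = -9, so the characteristic polynomial is λ² − (0)λ + (-9) with roots -3 and 3.
Eigenvectors give P = [[-7, 3], [2, -1]] with P⁻¹ = [[-1, -3], [-2, -7]], and M = P·diag(-3, 3)·P⁻¹.
Then M⁴ = P·diag(81, 81)·P⁻¹ = [[-567, 243], [162, -81]] · [[-1, -3], [-2, -7]] = [[81, 0], [0, 81]].

[[81, 0], [0, 81]]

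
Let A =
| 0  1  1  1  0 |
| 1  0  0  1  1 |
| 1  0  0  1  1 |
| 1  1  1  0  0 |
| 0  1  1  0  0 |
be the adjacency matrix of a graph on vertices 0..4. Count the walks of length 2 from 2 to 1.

The number of length-2 walks from vertex 2 to vertex 1 is entry (2,1) of A^2, where A is the adjacency matrix.
A^2 = [[3, 1, 1, 2, 2], [1, 3, 3, 1, 0], [1, 3, 3, 1, 0], [2, 1, 1, 3, 2], [2, 0, 0, 2, 2]]

3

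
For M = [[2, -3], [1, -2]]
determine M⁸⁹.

[[2, -3], [1, -2]]

M² = I (check: tr M = 0 and det M = -1), so M⁸⁹ = M since 89 is odd.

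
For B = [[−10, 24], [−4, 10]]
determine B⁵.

[[−160, 384], [−64, 160]]

tr B = 0 and det B = −4, so the characteristic polynomial is λ² − (0)λ + (−4) with roots 2 and −2.
Eigenvectors give P = [[−2, 3], [−1, 1]] with P⁻¹ = [[1, −3], [1, −2]], and B = P·diag(2, −2)·P⁻¹.
Then B⁵ = P·diag(32, −32)·P⁻¹ = [[−64, −96], [−32, −32]] · [[1, −3], [1, −2]] = [[−160, 384], [−64, 160]].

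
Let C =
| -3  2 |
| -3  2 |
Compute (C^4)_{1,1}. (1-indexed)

C^2 = [[3, -2], [3, -2]]
C^3 = [[-3, 2], [-3, 2]]
C^4 = [[3, -2], [3, -2]]

3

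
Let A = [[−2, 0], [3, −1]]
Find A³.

A² = [[4, 0], [−9, 1]]
A³ = [[−8, 0], [21, −1]]

[[−8, 0], [21, −1]]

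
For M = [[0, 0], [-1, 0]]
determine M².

M is strictly triangular, hence nilpotent: M² = 0, so M² = 0.

[[0, 0], [0, 0]]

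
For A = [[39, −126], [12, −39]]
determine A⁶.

[[729, 0], [0, 729]]

tr A = 0 and det A = −9, so the characteristic polynomial is λ² − (0)λ + (−9) with roots 3 and −3.
Eigenvectors give P = [[7, 3], [2, 1]] with P⁻¹ = [[1, −3], [−2, 7]], and A = P·diag(3, −3)·P⁻¹.
Then A⁶ = P·diag(729, 729)·P⁻¹ = [[5103, 2187], [1458, 729]] · [[1, −3], [−2, 7]] = [[729, 0], [0, 729]].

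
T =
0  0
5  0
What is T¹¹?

T is strictly triangular, hence nilpotent: T² = 0, so T¹¹ = 0.

[[0, 0], [0, 0]]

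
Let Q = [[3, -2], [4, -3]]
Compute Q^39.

[[3, -2], [4, -3]]

Q² = I (check: tr Q = 0 and det Q = -1), so Q^39 = Q since 39 is odd.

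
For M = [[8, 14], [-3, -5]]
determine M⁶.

[[442, 882], [-189, -377]]

tr M = 3 and det M = 2, so the characteristic polynomial is λ² − (3)λ + (2) with roots 1 and 2.
Eigenvectors give P = [[-2, 7], [1, -3]] with P⁻¹ = [[3, 7], [1, 2]], and M = P·diag(1, 2)·P⁻¹.
Then M⁶ = P·diag(1, 64)·P⁻¹ = [[-2, 448], [1, -192]] · [[3, 7], [1, 2]] = [[442, 882], [-189, -377]].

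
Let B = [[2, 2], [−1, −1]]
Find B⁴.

B² = B (a projection; rank 1, trace 1), so B⁴ = B.

[[2, 2], [−1, −1]]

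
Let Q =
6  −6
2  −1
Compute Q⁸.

[[25476, −37830], [12610, −18659]]

tr Q = 5 and det Q = 6, so the characteristic polynomial is λ² − (5)λ + (6) with roots 3 and 2.
Eigenvectors give P = [[2, −3], [1, −2]] with P⁻¹ = [[2, −3], [1, −2]], and Q = P·diag(3, 2)·P⁻¹.
Then Q⁸ = P·diag(6561, 256)·P⁻¹ = [[13122, −768], [6561, −512]] · [[2, −3], [1, −2]] = [[25476, −37830], [12610, −18659]].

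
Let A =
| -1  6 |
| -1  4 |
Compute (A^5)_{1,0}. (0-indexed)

-31

tr A = 3 and det A = 2, so the characteristic polynomial is λ² − (3)λ + (2) with roots 2 and 1.
Eigenvectors give P = [[-2, 3], [-1, 1]] with P⁻¹ = [[1, -3], [1, -2]], and A = P·diag(2, 1)·P⁻¹.
Then A^5 = P·diag(32, 1)·P⁻¹ = [[-64, 3], [-32, 1]] · [[1, -3], [1, -2]] = [[-61, 186], [-31, 94]].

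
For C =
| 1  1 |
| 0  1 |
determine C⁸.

C = I + N where N = [[0, 1], [0, 0]] is strictly upper-triangular, so N² = 0.
(I + N)⁸ = I + 8·N = [[1, 8], [0, 1]].

[[1, 8], [0, 1]]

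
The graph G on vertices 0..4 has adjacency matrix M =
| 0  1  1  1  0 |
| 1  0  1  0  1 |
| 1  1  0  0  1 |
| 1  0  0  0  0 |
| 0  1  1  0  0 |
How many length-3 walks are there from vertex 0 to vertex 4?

The number of length-3 walks from vertex 0 to vertex 4 is entry (0,4) of M³, where M is the adjacency matrix.
M² = [[3, 1, 1, 0, 2], [1, 3, 2, 1, 1], [1, 2, 3, 1, 1], [0, 1, 1, 1, 0], [2, 1, 1, 0, 2]]
M³ = [[2, 6, 6, 3, 2], [6, 4, 5, 1, 5], [6, 5, 4, 1, 5], [3, 1, 1, 0, 2], [2, 5, 5, 2, 2]]

2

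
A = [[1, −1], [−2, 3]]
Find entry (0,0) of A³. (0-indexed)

11

A² = [[3, −4], [−8, 11]]
A³ = [[11, −15], [−30, 41]]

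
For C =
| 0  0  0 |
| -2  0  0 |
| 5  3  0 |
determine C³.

[[0, 0, 0], [0, 0, 0], [0, 0, 0]]

C is strictly triangular, hence nilpotent: C³ = 0, so C³ = 0.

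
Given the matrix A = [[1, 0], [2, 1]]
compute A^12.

[[1, 0], [24, 1]]

A = I + N where N = [[0, 0], [2, 0]] is strictly lower-triangular, so N^2 = 0.
(I + N)^12 = I + 12·N = [[1, 0], [24, 1]].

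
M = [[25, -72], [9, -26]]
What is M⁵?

[[265, -792], [99, -296]]

tr M = -1 and det M = -2, so the characteristic polynomial is λ² − (-1)λ + (-2) with roots 1 and -2.
Eigenvectors give P = [[3, -8], [1, -3]] with P⁻¹ = [[3, -8], [1, -3]], and M = P·diag(1, -2)·P⁻¹.
Then M⁵ = P·diag(1, -32)·P⁻¹ = [[3, 256], [1, 96]] · [[3, -8], [1, -3]] = [[265, -792], [99, -296]].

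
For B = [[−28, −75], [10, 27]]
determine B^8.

tr B = −1 and det B = −6, so the characteristic polynomial is λ² − (−1)λ + (−6) with roots −3 and 2.
Eigenvectors give P = [[−3, −5], [1, 2]] with P⁻¹ = [[−2, −5], [1, 3]], and B = P·diag(−3, 2)·P⁻¹.
Then B^8 = P·diag(6561, 256)·P⁻¹ = [[−19683, −1280], [6561, 512]] · [[−2, −5], [1, 3]] = [[38086, 94575], [−12610, −31269]].

[[38086, 94575], [−12610, −31269]]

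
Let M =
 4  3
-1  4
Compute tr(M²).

26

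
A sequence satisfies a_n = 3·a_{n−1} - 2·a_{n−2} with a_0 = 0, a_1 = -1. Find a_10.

-1023

With companion matrix B = [[3, -2], [1, 0]], [a_n, a_{n−1}]ᵀ = B·[a_{n−1}, a_{n−2}]ᵀ, so [a_10, a_9]ᵀ = B^9·[a_1, a_0]ᵀ.
B^9 = [[1023, -1022], [511, -510]], giving [a_10, a_9]ᵀ = [[-1023], [-511]].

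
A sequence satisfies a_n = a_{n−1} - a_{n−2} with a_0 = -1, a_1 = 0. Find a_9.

1

With companion matrix M = [[1, -1], [1, 0]], [a_n, a_{n−1}]ᵀ = M·[a_{n−1}, a_{n−2}]ᵀ, so [a_9, a_8]ᵀ = M⁸·[a_1, a_0]ᵀ.
M⁸ = [[0, -1], [1, -1]], giving [a_9, a_8]ᵀ = [[1], [1]].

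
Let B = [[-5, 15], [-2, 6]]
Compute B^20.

[[-5, 15], [-2, 6]]

B² = B (a projection; rank 1, trace 1), so B^20 = B.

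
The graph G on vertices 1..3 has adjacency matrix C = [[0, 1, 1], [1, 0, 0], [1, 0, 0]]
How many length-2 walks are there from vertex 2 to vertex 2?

The number of length-2 walks from vertex 2 to vertex 2 is entry (2,2) of C², where C is the adjacency matrix.
C² = [[2, 0, 0], [0, 1, 1], [0, 1, 1]]

1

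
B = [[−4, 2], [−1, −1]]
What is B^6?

[[1394, −1330], [665, −601]]

tr B = −5 and det B = 6, so the characteristic polynomial is λ² − (−5)λ + (6) with roots −3 and −2.
Eigenvectors give P = [[2, 1], [1, 1]] with P⁻¹ = [[1, −1], [−1, 2]], and B = P·diag(−3, −2)·P⁻¹.
Then B^6 = P·diag(729, 64)·P⁻¹ = [[1458, 64], [729, 64]] · [[1, −1], [−1, 2]] = [[1394, −1330], [665, −601]].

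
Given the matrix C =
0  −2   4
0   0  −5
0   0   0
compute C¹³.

C is strictly triangular, hence nilpotent: C³ = 0, so C¹³ = 0.

[[0, 0, 0], [0, 0, 0], [0, 0, 0]]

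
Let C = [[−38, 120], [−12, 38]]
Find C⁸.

tr C = 0 and det C = −4, so the characteristic polynomial is λ² − (0)λ + (−4) with roots −2 and 2.
Eigenvectors give P = [[10, 3], [3, 1]] with P⁻¹ = [[1, −3], [−3, 10]], and C = P·diag(−2, 2)·P⁻¹.
Then C⁸ = P·diag(256, 256)·P⁻¹ = [[2560, 768], [768, 256]] · [[1, −3], [−3, 10]] = [[256, 0], [0, 256]].

[[256, 0], [0, 256]]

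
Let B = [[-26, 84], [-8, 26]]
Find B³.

[[-104, 336], [-32, 104]]

tr B = 0 and det B = -4, so the characteristic polynomial is λ² − (0)λ + (-4) with roots 2 and -2.
Eigenvectors give P = [[3, 7], [1, 2]] with P⁻¹ = [[-2, 7], [1, -3]], and B = P·diag(2, -2)·P⁻¹.
Then B³ = P·diag(8, -8)·P⁻¹ = [[24, -56], [8, -16]] · [[-2, 7], [1, -3]] = [[-104, 336], [-32, 104]].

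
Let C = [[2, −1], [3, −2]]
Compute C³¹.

[[2, −1], [3, −2]]

C² = I (check: tr C = 0 and det C = −1), so C³¹ = C since 31 is odd.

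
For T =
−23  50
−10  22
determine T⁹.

[[−100463, 201950], [−40390, 81292]]

tr T = −1 and det T = −6, so the characteristic polynomial is λ² − (−1)λ + (−6) with roots 2 and −3.
Eigenvectors give P = [[2, 5], [1, 2]] with P⁻¹ = [[−2, 5], [1, −2]], and T = P·diag(2, −3)·P⁻¹.
Then T⁹ = P·diag(512, −19683)·P⁻¹ = [[1024, −98415], [512, −39366]] · [[−2, 5], [1, −2]] = [[−100463, 201950], [−40390, 81292]].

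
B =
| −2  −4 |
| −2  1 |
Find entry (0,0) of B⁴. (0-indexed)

B² = [[12, 4], [2, 9]]
B³ = [[−32, −44], [−22, 1]]
B⁴ = [[152, 84], [42, 89]]

152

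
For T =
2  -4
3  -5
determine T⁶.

[[-188, 252], [-189, 253]]

tr T = -3 and det T = 2, so the characteristic polynomial is λ² − (-3)λ + (2) with roots -2 and -1.
Eigenvectors give P = [[1, -4], [1, -3]] with P⁻¹ = [[-3, 4], [-1, 1]], and T = P·diag(-2, -1)·P⁻¹.
Then T⁶ = P·diag(64, 1)·P⁻¹ = [[64, -4], [64, -3]] · [[-3, 4], [-1, 1]] = [[-188, 252], [-189, 253]].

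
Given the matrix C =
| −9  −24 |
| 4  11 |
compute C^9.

tr C = 2 and det C = −3, so the characteristic polynomial is λ² − (2)λ + (−3) with roots −1 and 3.
Eigenvectors give P = [[−3, −2], [1, 1]] with P⁻¹ = [[−1, −2], [1, 3]], and C = P·diag(−1, 3)·P⁻¹.
Then C^9 = P·diag(−1, 19683)·P⁻¹ = [[3, −39366], [−1, 19683]] · [[−1, −2], [1, 3]] = [[−39369, −118104], [19684, 59051]].

[[−39369, −118104], [19684, 59051]]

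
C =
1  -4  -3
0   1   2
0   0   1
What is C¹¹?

[[1, -44, -473], [0, 1, 22], [0, 0, 1]]

C = I + N where N = [[0, -4, -3], [0, 0, 2], [0, 0, 0]] is strictly upper-triangular, so N³ = 0.
(I + N)¹¹ = I + 11·N + 55·N² = [[1, -44, -473], [0, 1, 22], [0, 0, 1]].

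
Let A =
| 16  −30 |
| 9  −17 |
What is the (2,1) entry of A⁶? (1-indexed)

−189

tr A = −1 and det A = −2, so the characteristic polynomial is λ² − (−1)λ + (−2) with roots −2 and 1.
Eigenvectors give P = [[−5, 2], [−3, 1]] with P⁻¹ = [[1, −2], [3, −5]], and A = P·diag(−2, 1)·P⁻¹.
Then A⁶ = P·diag(64, 1)·P⁻¹ = [[−320, 2], [−192, 1]] · [[1, −2], [3, −5]] = [[−314, 630], [−189, 379]].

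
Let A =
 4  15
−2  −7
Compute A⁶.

[[−314, −945], [126, 379]]

tr A = −3 and det A = 2, so the characteristic polynomial is λ² − (−3)λ + (2) with roots −2 and −1.
Eigenvectors give P = [[−5, −3], [2, 1]] with P⁻¹ = [[1, 3], [−2, −5]], and A = P·diag(−2, −1)·P⁻¹.
Then A⁶ = P·diag(64, 1)·P⁻¹ = [[−320, −3], [128, 1]] · [[1, 3], [−2, −5]] = [[−314, −945], [126, 379]].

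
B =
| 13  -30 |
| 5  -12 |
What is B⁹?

[[60073, -121170], [20195, -40902]]

tr B = 1 and det B = -6, so the characteristic polynomial is λ² − (1)λ + (-6) with roots -2 and 3.
Eigenvectors give P = [[-2, 3], [-1, 1]] with P⁻¹ = [[1, -3], [1, -2]], and B = P·diag(-2, 3)·P⁻¹.
Then B⁹ = P·diag(-512, 19683)·P⁻¹ = [[1024, 59049], [512, 19683]] · [[1, -3], [1, -2]] = [[60073, -121170], [20195, -40902]].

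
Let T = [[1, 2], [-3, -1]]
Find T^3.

T^2 = [[-5, 0], [0, -5]]
T^3 = [[-5, -10], [15, 5]]

[[-5, -10], [15, 5]]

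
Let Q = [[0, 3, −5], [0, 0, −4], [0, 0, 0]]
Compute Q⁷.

[[0, 0, 0], [0, 0, 0], [0, 0, 0]]

Q is strictly triangular, hence nilpotent: Q³ = 0, so Q⁷ = 0.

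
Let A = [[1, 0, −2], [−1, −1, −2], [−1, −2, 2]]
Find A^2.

[[3, 4, −6], [2, 5, 0], [−1, −2, 10]]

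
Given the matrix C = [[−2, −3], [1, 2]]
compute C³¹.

[[−2, −3], [1, 2]]

C² = I (check: tr C = 0 and det C = −1), so C³¹ = C since 31 is odd.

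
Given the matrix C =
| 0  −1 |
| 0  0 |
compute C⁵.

[[0, 0], [0, 0]]

C is strictly triangular, hence nilpotent: C² = 0, so C⁵ = 0.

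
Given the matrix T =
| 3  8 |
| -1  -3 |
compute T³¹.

[[3, 8], [-1, -3]]

T² = I (check: tr T = 0 and det T = -1), so T³¹ = T since 31 is odd.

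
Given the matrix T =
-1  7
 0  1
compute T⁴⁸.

[[1, 0], [0, 1]]

T² = I (check: tr T = 0 and det T = -1), so T⁴⁸ = I since 48 is even.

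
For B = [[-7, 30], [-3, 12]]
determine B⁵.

[[-1867, 6330], [-633, 2142]]

tr B = 5 and det B = 6, so the characteristic polynomial is λ² − (5)λ + (6) with roots 3 and 2.
Eigenvectors give P = [[-3, -10], [-1, -3]] with P⁻¹ = [[3, -10], [-1, 3]], and B = P·diag(3, 2)·P⁻¹.
Then B⁵ = P·diag(243, 32)·P⁻¹ = [[-729, -320], [-243, -96]] · [[3, -10], [-1, 3]] = [[-1867, 6330], [-633, 2142]].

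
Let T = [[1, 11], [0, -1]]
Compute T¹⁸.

T² = I (check: tr T = 0 and det T = -1), so T¹⁸ = I since 18 is even.

[[1, 0], [0, 1]]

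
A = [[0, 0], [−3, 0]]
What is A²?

[[0, 0], [0, 0]]

A is strictly triangular, hence nilpotent: A² = 0, so A² = 0.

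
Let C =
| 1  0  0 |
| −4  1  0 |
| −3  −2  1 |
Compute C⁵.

C = I + N where N = [[0, 0, 0], [−4, 0, 0], [−3, −2, 0]] is strictly lower-triangular, so N³ = 0.
(I + N)⁵ = I + 5·N + 10·N² = [[1, 0, 0], [−20, 1, 0], [65, −10, 1]].

[[1, 0, 0], [−20, 1, 0], [65, −10, 1]]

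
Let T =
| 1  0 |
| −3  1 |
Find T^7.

[[1, 0], [−21, 1]]

T = I + N where N = [[0, 0], [−3, 0]] is strictly lower-triangular, so N^2 = 0.
(I + N)^7 = I + 7·N = [[1, 0], [−21, 1]].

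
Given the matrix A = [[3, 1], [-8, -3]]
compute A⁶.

[[1, 0], [0, 1]]

A² = I (check: tr A = 0 and det A = -1), so A⁶ = I since 6 is even.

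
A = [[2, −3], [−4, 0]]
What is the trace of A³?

80

A² = [[16, −6], [−8, 12]]
A³ = [[56, −48], [−64, 24]]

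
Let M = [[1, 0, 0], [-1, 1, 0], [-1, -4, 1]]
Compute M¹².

M = I + N where N = [[0, 0, 0], [-1, 0, 0], [-1, -4, 0]] is strictly lower-triangular, so N³ = 0.
(I + N)¹² = I + 12·N + 66·N² = [[1, 0, 0], [-12, 1, 0], [252, -48, 1]].

[[1, 0, 0], [-12, 1, 0], [252, -48, 1]]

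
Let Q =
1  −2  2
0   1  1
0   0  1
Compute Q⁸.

Q = I + N where N = [[0, −2, 2], [0, 0, 1], [0, 0, 0]] is strictly upper-triangular, so N³ = 0.
(I + N)⁸ = I + 8·N + 28·N² = [[1, −16, −40], [0, 1, 8], [0, 0, 1]].

[[1, −16, −40], [0, 1, 8], [0, 0, 1]]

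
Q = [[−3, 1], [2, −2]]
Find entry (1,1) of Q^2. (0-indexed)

6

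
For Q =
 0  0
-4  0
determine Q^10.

Q is strictly triangular, hence nilpotent: Q^2 = 0, so Q^10 = 0.

[[0, 0], [0, 0]]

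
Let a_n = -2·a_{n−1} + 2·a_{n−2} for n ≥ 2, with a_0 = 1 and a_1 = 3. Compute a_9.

With companion matrix M = [[-2, 2], [1, 0]], [a_n, a_{n−1}]ᵀ = M·[a_{n−1}, a_{n−2}]ᵀ, so [a_9, a_8]ᵀ = M^8·[a_1, a_0]ᵀ.
M^8 = [[2448, -1792], [-896, 656]], giving [a_9, a_8]ᵀ = [[5552], [-2032]].

5552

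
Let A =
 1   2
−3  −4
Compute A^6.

tr A = −3 and det A = 2, so the characteristic polynomial is λ² − (−3)λ + (2) with roots −2 and −1.
Eigenvectors give P = [[−2, −1], [3, 1]] with P⁻¹ = [[1, 1], [−3, −2]], and A = P·diag(−2, −1)·P⁻¹.
Then A^6 = P·diag(64, 1)·P⁻¹ = [[−128, −1], [192, 1]] · [[1, 1], [−3, −2]] = [[−125, −126], [189, 190]].

[[−125, −126], [189, 190]]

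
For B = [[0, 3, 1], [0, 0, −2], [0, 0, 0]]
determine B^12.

B is strictly triangular, hence nilpotent: B^3 = 0, so B^12 = 0.

[[0, 0, 0], [0, 0, 0], [0, 0, 0]]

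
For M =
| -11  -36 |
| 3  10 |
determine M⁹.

tr M = -1 and det M = -2, so the characteristic polynomial is λ² − (-1)λ + (-2) with roots 1 and -2.
Eigenvectors give P = [[3, -4], [-1, 1]] with P⁻¹ = [[-1, -4], [-1, -3]], and M = P·diag(1, -2)·P⁻¹.
Then M⁹ = P·diag(1, -512)·P⁻¹ = [[3, 2048], [-1, -512]] · [[-1, -4], [-1, -3]] = [[-2051, -6156], [513, 1540]].

[[-2051, -6156], [513, 1540]]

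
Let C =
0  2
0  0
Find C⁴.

[[0, 0], [0, 0]]

C is strictly triangular, hence nilpotent: C² = 0, so C⁴ = 0.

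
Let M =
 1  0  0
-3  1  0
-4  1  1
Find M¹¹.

M = I + N where N = [[0, 0, 0], [-3, 0, 0], [-4, 1, 0]] is strictly lower-triangular, so N³ = 0.
(I + N)¹¹ = I + 11·N + 55·N² = [[1, 0, 0], [-33, 1, 0], [-209, 11, 1]].

[[1, 0, 0], [-33, 1, 0], [-209, 11, 1]]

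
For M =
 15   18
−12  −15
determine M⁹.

[[98415, 118098], [−78732, −98415]]

tr M = 0 and det M = −9, so the characteristic polynomial is λ² − (0)λ + (−9) with roots 3 and −3.
Eigenvectors give P = [[−3, 1], [2, −1]] with P⁻¹ = [[−1, −1], [−2, −3]], and M = P·diag(3, −3)·P⁻¹.
Then M⁹ = P·diag(19683, −19683)·P⁻¹ = [[−59049, −19683], [39366, 19683]] · [[−1, −1], [−2, −3]] = [[98415, 118098], [−78732, −98415]].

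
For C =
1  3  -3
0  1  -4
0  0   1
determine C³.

[[1, 9, -45], [0, 1, -12], [0, 0, 1]]

C = I + N where N = [[0, 3, -3], [0, 0, -4], [0, 0, 0]] is strictly upper-triangular, so N³ = 0.
(I + N)³ = I + 3·N + 3·N² = [[1, 9, -45], [0, 1, -12], [0, 0, 1]].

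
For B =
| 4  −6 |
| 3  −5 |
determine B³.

[[10, −18], [9, −17]]

tr B = −1 and det B = −2, so the characteristic polynomial is λ² − (−1)λ + (−2) with roots 1 and −2.
Eigenvectors give P = [[2, −1], [1, −1]] with P⁻¹ = [[1, −1], [1, −2]], and B = P·diag(1, −2)·P⁻¹.
Then B³ = P·diag(1, −8)·P⁻¹ = [[2, 8], [1, 8]] · [[1, −1], [1, −2]] = [[10, −18], [9, −17]].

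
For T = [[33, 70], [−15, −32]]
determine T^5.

tr T = 1 and det T = −6, so the characteristic polynomial is λ² − (1)λ + (−6) with roots 3 and −2.
Eigenvectors give P = [[7, −2], [−3, 1]] with P⁻¹ = [[1, 2], [3, 7]], and T = P·diag(3, −2)·P⁻¹.
Then T^5 = P·diag(243, −32)·P⁻¹ = [[1701, 64], [−729, −32]] · [[1, 2], [3, 7]] = [[1893, 3850], [−825, −1682]].

[[1893, 3850], [−825, −1682]]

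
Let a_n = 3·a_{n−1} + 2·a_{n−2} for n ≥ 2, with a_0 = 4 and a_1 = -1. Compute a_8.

With companion matrix T = [[3, 2], [1, 0]], [a_n, a_{n−1}]ᵀ = T·[a_{n−1}, a_{n−2}]ᵀ, so [a_8, a_7]ᵀ = T⁷·[a_1, a_0]ᵀ.
T⁷ = [[6279, 3526], [1763, 990]], giving [a_8, a_7]ᵀ = [[7825], [2197]].

7825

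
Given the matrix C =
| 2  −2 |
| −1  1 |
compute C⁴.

C² = [[6, −6], [−3, 3]]
C³ = [[18, −18], [−9, 9]]
C⁴ = [[54, −54], [−27, 27]]

[[54, −54], [−27, 27]]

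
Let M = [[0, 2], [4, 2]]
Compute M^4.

[[96, 80], [160, 176]]

M^2 = [[8, 4], [8, 12]]
M^3 = [[16, 24], [48, 40]]
M^4 = [[96, 80], [160, 176]]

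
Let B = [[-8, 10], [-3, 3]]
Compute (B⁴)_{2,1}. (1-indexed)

tr B = -5 and det B = 6, so the characteristic polynomial is λ² − (-5)λ + (6) with roots -2 and -3.
Eigenvectors give P = [[-5, 2], [-3, 1]] with P⁻¹ = [[1, -2], [3, -5]], and B = P·diag(-2, -3)·P⁻¹.
Then B⁴ = P·diag(16, 81)·P⁻¹ = [[-80, 162], [-48, 81]] · [[1, -2], [3, -5]] = [[406, -650], [195, -309]].

195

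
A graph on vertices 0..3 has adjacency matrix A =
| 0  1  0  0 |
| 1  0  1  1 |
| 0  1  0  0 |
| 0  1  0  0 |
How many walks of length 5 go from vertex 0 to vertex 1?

The number of length-5 walks from vertex 0 to vertex 1 is entry (0,1) of A⁵, where A is the adjacency matrix.
A² = [[1, 0, 1, 1], [0, 3, 0, 0], [1, 0, 1, 1], [1, 0, 1, 1]]
A³ = [[0, 3, 0, 0], [3, 0, 3, 3], [0, 3, 0, 0], [0, 3, 0, 0]]
A⁴ = [[3, 0, 3, 3], [0, 9, 0, 0], [3, 0, 3, 3], [3, 0, 3, 3]]
A⁵ = [[0, 9, 0, 0], [9, 0, 9, 9], [0, 9, 0, 0], [0, 9, 0, 0]]

9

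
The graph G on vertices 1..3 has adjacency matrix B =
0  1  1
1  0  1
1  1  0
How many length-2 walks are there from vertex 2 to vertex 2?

The number of length-2 walks from vertex 2 to vertex 2 is entry (2,2) of B², where B is the adjacency matrix.
B² = [[2, 1, 1], [1, 2, 1], [1, 1, 2]]

2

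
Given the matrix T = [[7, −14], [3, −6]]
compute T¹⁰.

T² = T (a projection; rank 1, trace 1), so T¹⁰ = T.

[[7, −14], [3, −6]]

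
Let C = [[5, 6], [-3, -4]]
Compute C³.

[[17, 18], [-9, -10]]

tr C = 1 and det C = -2, so the characteristic polynomial is λ² − (1)λ + (-2) with roots 2 and -1.
Eigenvectors give P = [[2, 1], [-1, -1]] with P⁻¹ = [[1, 1], [-1, -2]], and C = P·diag(2, -1)·P⁻¹.
Then C³ = P·diag(8, -1)·P⁻¹ = [[16, -1], [-8, 1]] · [[1, 1], [-1, -2]] = [[17, 18], [-9, -10]].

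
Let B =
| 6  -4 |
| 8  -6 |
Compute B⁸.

[[256, 0], [0, 256]]

tr B = 0 and det B = -4, so the characteristic polynomial is λ² − (0)λ + (-4) with roots 2 and -2.
Eigenvectors give P = [[1, -1], [1, -2]] with P⁻¹ = [[2, -1], [1, -1]], and B = P·diag(2, -2)·P⁻¹.
Then B⁸ = P·diag(256, 256)·P⁻¹ = [[256, -256], [256, -512]] · [[2, -1], [1, -1]] = [[256, 0], [0, 256]].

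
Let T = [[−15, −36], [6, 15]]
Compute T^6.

[[729, 0], [0, 729]]

tr T = 0 and det T = −9, so the characteristic polynomial is λ² − (0)λ + (−9) with roots 3 and −3.
Eigenvectors give P = [[2, −3], [−1, 1]] with P⁻¹ = [[−1, −3], [−1, −2]], and T = P·diag(3, −3)·P⁻¹.
Then T^6 = P·diag(729, 729)·P⁻¹ = [[1458, −2187], [−729, 729]] · [[−1, −3], [−1, −2]] = [[729, 0], [0, 729]].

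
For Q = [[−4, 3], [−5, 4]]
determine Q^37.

[[−4, 3], [−5, 4]]

Q² = I (check: tr Q = 0 and det Q = −1), so Q^37 = Q since 37 is odd.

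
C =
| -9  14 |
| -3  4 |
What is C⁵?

[[-1509, 2954], [-633, 1234]]

tr C = -5 and det C = 6, so the characteristic polynomial is λ² − (-5)λ + (6) with roots -2 and -3.
Eigenvectors give P = [[2, 7], [1, 3]] with P⁻¹ = [[-3, 7], [1, -2]], and C = P·diag(-2, -3)·P⁻¹.
Then C⁵ = P·diag(-32, -243)·P⁻¹ = [[-64, -1701], [-32, -729]] · [[-3, 7], [1, -2]] = [[-1509, 2954], [-633, 1234]].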